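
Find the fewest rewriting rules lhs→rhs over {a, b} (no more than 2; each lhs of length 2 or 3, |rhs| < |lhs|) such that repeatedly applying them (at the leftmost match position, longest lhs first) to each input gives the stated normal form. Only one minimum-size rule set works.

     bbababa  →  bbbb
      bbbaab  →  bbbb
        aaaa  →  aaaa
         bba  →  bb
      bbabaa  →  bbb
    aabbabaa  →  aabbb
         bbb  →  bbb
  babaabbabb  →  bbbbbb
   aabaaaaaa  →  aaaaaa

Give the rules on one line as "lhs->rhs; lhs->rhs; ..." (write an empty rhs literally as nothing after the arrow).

aba->; ba->b

  | bbababa => bbbaba => bbbba => bbbb
  | bbbaab => bbbab => bbbb
  | aaaa
  | bba => bb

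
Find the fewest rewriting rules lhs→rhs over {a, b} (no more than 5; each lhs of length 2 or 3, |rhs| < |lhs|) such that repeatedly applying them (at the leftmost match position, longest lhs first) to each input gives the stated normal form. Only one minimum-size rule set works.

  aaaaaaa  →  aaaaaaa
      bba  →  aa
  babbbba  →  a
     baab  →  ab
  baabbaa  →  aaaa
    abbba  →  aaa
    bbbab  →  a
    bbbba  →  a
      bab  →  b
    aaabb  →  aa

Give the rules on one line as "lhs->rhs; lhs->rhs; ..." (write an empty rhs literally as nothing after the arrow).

aab->bb; ba->; bb->a; bbb->a

  | aaaaaaa
  | bba => aa
  | babbbba => bbbba => aba => a
  | baab => ab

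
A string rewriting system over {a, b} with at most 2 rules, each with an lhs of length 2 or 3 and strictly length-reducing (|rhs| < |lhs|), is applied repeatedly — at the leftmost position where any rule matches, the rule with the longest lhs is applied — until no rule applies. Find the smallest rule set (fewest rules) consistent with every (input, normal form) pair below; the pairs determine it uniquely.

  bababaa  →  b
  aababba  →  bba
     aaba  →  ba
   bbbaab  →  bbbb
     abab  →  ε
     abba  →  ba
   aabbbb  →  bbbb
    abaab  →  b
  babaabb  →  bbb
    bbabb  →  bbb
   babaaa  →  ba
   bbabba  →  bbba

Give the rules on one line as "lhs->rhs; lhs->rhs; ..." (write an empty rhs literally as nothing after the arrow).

aa->; ab->

  | bababaa => babaa => baa => b
  | aababba => babba => bba
  | aaba => ba
  | bbbaab => bbbb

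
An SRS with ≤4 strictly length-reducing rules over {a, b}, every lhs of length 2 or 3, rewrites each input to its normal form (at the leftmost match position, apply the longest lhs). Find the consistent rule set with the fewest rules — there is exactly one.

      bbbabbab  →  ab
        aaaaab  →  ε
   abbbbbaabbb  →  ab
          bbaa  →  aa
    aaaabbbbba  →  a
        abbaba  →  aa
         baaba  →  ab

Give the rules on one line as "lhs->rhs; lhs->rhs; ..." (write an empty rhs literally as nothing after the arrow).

aaa->ab; abb->; ba->a

  | bbbabbab => bbabbab => babbab => abbab => ab
  | aaaaab => abaab => aaab => abb => ε
  | abbbbbaabbb => bbbaabbb => bbaabbb => baabbb => aabbb => ab
  | bbaa => baa => aa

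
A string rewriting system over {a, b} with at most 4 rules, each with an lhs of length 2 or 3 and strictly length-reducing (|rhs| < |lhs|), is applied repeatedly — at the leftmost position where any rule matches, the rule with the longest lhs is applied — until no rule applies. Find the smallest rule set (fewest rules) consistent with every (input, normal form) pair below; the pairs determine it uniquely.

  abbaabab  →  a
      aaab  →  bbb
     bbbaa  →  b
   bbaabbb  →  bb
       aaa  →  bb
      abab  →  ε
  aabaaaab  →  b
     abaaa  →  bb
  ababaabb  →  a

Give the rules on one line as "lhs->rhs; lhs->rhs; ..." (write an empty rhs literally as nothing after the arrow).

  | abbaabab => aabab => aab => a
  | aaab => bbb
  | bbbaa => bba => b
  | bbaabbb => babbb => bb

aaa->bb; ab->; abb->; bba->b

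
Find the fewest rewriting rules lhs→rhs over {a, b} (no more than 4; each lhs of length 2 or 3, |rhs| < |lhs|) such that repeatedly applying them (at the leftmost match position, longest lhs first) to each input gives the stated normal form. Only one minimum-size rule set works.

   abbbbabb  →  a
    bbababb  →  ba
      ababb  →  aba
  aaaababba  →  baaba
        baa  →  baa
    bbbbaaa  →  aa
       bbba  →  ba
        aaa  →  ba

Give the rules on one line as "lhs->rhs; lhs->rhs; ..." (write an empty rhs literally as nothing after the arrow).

aaa->ba; bb->; bba->

  | abbbbabb => abbabb => abb => a
  | bbababb => babb => ba
  | ababb => aba
  | aaaababba => baababba => baaba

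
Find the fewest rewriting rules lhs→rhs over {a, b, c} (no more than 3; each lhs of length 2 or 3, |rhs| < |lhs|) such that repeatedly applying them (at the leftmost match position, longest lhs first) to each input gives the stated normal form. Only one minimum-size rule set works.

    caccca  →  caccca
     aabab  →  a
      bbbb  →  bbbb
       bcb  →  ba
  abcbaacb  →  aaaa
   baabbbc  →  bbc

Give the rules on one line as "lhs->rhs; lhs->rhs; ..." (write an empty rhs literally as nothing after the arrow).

ab->; cb->a

  | caccca
  | aabab => aab => a
  | bbbb
  | bcb => ba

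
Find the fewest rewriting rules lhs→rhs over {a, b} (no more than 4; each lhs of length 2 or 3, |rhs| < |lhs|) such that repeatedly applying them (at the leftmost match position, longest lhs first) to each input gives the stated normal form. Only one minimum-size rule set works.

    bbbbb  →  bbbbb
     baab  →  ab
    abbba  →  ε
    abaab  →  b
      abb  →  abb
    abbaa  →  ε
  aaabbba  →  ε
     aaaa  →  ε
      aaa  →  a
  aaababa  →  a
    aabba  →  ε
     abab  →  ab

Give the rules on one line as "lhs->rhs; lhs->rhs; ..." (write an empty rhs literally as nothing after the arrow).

aa->; ba->; bba->aa

  | bbbbb
  | baab => ab
  | abbba => abaa => aa => ε
  | abaab => aab => b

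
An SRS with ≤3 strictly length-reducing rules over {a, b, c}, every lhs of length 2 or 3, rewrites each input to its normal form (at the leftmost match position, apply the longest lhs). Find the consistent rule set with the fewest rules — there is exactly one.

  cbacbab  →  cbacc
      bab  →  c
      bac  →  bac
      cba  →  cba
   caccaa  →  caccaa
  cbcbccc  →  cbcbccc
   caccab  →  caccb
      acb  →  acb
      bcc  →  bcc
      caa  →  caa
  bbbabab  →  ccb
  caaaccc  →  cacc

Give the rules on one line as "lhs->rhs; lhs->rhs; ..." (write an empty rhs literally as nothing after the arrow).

  | cbacbab => cbacbb => cbacc
  | bab => bb => c
  | bac
  | cba

aac->; ab->b; bb->c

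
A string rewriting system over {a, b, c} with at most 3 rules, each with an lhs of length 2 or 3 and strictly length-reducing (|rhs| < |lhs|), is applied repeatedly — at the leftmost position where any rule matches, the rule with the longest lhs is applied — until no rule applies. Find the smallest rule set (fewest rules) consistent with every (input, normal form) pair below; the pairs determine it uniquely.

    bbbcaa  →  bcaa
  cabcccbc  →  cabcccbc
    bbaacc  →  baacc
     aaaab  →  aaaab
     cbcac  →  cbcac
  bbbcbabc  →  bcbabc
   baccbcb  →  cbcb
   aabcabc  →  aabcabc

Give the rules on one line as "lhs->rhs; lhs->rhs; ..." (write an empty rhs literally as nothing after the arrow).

bac->; bb->b

  | bbbcaa => bbcaa => bcaa
  | cabcccbc
  | bbaacc => baacc
  | aaaab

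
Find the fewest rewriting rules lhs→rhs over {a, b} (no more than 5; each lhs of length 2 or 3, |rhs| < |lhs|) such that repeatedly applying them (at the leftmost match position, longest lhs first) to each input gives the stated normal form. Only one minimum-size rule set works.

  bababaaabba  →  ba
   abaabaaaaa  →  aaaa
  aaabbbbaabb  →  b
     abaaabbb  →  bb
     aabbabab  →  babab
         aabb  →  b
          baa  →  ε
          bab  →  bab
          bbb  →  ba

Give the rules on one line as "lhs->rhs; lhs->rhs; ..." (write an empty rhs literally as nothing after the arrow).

  | bababaaabba => babaabba => babba => ba
  | abaabaaaaa => abaaaaa => aaaa
  | aaabbbbaabb => abbbaabb => abaaabb => aabb => b
  | abaaabbb => aabbb => bb

aab->; baa->; bba->; bbb->ba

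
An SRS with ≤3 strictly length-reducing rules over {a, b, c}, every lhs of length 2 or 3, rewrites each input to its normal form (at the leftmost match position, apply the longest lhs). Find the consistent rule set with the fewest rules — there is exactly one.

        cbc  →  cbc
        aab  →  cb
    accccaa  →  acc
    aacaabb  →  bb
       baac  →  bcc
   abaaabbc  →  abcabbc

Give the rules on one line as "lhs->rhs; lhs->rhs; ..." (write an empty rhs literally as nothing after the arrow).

aa->c; ccc->

  | cbc
  | aab => cb
  | accccaa => acaa => acc
  | aacaabb => ccaabb => cccbb => bb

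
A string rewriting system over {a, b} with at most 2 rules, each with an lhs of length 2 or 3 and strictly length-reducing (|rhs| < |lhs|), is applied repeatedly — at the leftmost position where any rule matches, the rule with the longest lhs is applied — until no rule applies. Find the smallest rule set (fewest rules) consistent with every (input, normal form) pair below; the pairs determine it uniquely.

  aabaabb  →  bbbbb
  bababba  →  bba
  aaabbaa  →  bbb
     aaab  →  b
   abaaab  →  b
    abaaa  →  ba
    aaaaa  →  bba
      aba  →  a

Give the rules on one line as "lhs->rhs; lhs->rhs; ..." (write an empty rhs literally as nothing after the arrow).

aa->b; ab->

  | aabaabb => bbaabb => bbbbb
  | bababba => babba => bba
  | aaabbaa => babbaa => bbaa => bbb
  | aaab => bab => b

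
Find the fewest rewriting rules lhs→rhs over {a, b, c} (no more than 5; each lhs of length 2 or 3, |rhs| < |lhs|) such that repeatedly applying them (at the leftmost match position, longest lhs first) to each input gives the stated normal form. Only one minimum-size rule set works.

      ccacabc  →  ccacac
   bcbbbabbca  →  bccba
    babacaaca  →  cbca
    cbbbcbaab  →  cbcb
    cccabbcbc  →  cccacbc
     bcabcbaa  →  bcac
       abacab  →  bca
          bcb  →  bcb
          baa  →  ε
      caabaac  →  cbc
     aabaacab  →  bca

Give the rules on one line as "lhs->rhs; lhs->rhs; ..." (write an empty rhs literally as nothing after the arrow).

aa->b; ab->a; bac->cb; bb->

  | ccacabc => ccacac
  | bcbbbabbca => bcbabbca => bcbabca => bcbaca => bccba
  | babacaaca => baacaaca => bbcaaca => caaca => cbca
  | cbbbcbaab => cbcbaab => cbcbbb => cbcb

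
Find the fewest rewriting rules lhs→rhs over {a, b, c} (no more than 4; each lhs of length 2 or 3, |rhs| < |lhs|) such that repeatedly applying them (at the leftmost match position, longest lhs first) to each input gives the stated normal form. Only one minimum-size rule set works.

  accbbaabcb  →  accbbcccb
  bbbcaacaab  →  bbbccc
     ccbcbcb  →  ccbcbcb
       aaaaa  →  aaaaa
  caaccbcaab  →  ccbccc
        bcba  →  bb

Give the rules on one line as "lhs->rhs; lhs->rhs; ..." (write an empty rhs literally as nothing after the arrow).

aab->cc; aac->; cba->b

  | accbbaabcb => accbbcccb
  | bbbcaacaab => bbbcaab => bbbccc
  | ccbcbcb
  | aaaaa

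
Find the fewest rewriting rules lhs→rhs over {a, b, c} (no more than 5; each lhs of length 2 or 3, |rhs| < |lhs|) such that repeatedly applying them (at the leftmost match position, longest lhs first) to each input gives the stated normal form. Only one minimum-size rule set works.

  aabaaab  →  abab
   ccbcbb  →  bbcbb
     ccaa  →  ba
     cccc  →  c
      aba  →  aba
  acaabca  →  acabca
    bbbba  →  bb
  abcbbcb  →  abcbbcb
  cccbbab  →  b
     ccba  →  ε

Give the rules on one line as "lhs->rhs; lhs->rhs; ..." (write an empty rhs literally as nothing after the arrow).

aa->a; bba->; cc->b; ccc->

  | aabaaab => abaaab => abaab => abab
  | ccbcbb => bbcbb
  | ccaa => baa => ba
  | cccc => c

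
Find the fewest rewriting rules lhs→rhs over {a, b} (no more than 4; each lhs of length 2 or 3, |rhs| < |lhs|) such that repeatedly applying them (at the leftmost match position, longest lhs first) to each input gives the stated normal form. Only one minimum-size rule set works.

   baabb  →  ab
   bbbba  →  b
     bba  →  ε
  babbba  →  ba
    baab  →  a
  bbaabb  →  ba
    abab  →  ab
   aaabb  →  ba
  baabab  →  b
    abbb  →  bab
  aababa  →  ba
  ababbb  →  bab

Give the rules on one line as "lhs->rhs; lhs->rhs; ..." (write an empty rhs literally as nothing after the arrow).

aa->; aba->a; abb->ba; bb->a

  | baabb => bbb => ab
  | bbbba => abba => baa => b
  | bba => aa => ε
  | babbba => bbaba => aaba => ba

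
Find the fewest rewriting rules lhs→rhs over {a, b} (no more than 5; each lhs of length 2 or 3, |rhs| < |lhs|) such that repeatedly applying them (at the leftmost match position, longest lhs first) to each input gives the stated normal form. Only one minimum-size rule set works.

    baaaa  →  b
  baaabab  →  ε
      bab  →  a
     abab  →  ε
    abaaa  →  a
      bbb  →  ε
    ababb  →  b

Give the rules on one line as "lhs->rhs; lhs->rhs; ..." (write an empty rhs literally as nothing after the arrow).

  | baaaa => baaa => baa => ba => b
  | baaabab => baabab => babab => bbab => aab => ab => ε
  | bab => bb => a
  | abab => ab => ε

aa->a; ab->; ba->b; bb->a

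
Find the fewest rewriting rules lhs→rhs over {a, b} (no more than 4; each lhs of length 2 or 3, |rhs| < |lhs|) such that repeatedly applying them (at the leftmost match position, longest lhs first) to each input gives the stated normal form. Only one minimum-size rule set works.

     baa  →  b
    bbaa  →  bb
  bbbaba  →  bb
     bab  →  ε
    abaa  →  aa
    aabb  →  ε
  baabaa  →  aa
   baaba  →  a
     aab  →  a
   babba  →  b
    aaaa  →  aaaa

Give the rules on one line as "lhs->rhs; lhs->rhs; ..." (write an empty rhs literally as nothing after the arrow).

  | baa => ba => b
  | bbaa => bba => bb
  | bbbaba => bba => bb
  | bab => ε

ab->; ba->b; bab->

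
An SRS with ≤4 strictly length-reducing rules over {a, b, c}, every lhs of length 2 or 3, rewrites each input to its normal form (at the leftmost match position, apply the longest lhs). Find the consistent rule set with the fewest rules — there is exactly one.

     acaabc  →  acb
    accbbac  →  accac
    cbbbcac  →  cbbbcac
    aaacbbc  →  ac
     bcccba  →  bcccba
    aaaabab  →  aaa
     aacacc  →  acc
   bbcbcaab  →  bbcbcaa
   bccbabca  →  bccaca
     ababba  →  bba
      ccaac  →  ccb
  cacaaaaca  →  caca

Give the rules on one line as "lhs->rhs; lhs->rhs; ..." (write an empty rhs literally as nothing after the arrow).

  | acaabc => acaac => acb
  | accbbac => accbac => accac
  | cbbbcac
  | aaacbbc => abbbc => abbc => abc => ac

aac->b; ab->a; aba->; bac->ac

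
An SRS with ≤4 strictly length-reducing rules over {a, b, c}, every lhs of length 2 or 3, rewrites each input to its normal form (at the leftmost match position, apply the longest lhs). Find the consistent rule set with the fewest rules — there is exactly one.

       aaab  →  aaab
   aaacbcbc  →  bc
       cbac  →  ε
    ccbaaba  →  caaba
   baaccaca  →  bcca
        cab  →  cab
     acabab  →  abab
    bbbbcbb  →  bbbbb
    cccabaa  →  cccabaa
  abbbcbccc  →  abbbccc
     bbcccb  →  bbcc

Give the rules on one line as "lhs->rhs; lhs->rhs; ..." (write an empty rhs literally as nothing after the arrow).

aac->c; ac->; cb->

  | aaab
  | aaacbcbc => acbcbc => bcbc => bc
  | cbac => ac => ε
  | ccbaaba => caaba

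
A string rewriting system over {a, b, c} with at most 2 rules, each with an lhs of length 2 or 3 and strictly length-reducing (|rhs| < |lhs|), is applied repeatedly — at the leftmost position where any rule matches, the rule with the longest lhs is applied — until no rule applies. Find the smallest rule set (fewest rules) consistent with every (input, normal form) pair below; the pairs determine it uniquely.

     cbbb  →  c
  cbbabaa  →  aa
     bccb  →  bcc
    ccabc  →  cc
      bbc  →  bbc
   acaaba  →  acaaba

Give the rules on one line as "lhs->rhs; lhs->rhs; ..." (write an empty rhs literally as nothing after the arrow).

  | cbbb => cbb => cb => c
  | cbbabaa => cbabaa => cabaa => aa
  | bccb => bcc
  | ccabc => cc

cab->; cb->c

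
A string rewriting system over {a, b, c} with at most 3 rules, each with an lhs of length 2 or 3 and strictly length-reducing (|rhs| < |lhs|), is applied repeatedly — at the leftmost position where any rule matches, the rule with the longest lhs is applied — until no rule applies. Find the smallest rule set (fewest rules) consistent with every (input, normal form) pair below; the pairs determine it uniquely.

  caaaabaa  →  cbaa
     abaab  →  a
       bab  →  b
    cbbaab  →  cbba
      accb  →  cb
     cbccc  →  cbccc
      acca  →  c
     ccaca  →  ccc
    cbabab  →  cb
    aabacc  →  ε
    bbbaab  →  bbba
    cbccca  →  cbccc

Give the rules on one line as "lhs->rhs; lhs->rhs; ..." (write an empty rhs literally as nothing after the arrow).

  | caaaabaa => caaabaa => caabaa => cabaa => cbaa
  | abaab => aab => a
  | bab => b
  | cbbaab => cbba

ab->; ac->; ca->c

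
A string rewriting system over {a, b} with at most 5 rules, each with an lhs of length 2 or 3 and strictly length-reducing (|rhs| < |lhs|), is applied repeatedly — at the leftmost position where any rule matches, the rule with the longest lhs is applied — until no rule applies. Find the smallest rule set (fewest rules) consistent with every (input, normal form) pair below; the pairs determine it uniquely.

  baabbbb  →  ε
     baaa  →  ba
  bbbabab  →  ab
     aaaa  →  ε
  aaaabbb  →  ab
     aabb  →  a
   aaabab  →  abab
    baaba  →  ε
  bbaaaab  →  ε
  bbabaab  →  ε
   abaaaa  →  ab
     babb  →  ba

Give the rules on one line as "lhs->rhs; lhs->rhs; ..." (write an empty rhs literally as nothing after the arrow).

  | baabbbb => bbbbbb => abbb => aa => ε
  | baaa => ba
  | bbbabab => aabab => bbab => ab
  | aaaa => aa => ε

aa->; aab->bb; bb->; bbb->a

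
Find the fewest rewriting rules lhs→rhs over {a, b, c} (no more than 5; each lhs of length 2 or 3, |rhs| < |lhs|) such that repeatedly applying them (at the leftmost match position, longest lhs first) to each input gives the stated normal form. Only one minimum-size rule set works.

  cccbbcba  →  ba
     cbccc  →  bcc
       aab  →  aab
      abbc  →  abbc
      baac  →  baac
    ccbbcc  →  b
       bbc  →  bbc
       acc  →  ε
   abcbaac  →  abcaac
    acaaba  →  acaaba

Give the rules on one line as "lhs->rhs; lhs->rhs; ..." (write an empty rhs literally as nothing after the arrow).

acc->; cb->c; cbc->b; cca->ba

  | cccbbcba => cccbcba => ccbba => ccba => cca => ba
  | cbccc => bcc
  | aab
  | abbc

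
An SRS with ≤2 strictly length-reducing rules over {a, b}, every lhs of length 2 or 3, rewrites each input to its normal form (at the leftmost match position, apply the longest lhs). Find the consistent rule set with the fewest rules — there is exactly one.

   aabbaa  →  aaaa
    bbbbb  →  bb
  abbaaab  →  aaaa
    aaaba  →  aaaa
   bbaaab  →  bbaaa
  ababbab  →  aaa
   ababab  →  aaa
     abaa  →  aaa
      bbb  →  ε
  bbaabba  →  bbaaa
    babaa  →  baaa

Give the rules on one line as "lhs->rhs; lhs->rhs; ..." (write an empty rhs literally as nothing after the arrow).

  | aabbaa => aabaa => aaaa
  | bbbbb => bb
  | abbaaab => abaaab => aaaab => aaaa
  | aaaba => aaaa

ab->a; bbb->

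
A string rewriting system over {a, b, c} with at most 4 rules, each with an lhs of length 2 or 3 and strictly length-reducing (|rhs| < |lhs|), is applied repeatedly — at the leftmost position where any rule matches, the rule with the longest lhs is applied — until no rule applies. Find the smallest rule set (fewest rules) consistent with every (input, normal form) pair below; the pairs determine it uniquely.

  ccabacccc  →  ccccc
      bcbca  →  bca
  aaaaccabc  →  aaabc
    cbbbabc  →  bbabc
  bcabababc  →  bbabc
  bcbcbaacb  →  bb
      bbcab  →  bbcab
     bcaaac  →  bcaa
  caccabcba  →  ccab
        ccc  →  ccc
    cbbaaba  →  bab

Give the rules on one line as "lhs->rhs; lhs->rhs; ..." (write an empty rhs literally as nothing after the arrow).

aba->b; ac->; cb->; cba->

  | ccabacccc => ccbcccc => ccccc
  | bcbca => bca
  | aaaaccabc => aaacabc => aaabc
  | cbbbabc => bbabc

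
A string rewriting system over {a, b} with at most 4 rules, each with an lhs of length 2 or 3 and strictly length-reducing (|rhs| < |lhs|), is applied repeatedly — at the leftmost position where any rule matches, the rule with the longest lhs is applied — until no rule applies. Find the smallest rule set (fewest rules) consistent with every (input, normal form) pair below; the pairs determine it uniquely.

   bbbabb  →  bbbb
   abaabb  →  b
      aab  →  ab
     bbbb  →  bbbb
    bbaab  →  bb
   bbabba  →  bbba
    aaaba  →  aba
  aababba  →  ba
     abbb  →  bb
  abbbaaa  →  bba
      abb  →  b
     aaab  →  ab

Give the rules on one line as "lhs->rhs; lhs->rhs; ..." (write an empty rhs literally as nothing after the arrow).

  | bbbabb => bbbb
  | abaabb => ababb => abb => b
  | aab => ab
  | bbbb

aa->a; abb->b; bab->b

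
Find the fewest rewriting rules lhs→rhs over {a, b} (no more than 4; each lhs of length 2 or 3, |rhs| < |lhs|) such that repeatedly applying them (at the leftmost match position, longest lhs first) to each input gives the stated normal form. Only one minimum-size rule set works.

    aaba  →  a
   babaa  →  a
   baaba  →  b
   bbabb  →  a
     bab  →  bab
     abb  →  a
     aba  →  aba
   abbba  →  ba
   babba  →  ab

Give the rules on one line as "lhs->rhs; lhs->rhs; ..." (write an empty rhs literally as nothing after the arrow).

aa->b; baa->ab; bb->; bbb->a

  | aaba => bba => a
  | babaa => baab => abb => a
  | baaba => abba => aa => b
  | bbabb => abb => a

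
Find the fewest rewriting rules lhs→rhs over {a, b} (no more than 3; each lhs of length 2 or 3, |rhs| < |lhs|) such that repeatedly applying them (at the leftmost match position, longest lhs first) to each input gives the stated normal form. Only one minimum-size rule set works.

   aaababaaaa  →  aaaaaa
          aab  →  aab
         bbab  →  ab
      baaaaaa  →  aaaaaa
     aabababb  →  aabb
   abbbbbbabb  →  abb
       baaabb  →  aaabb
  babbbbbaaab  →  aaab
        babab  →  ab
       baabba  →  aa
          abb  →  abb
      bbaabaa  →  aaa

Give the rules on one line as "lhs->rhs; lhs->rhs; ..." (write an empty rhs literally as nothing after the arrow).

aba->a; ba->a

  | aaababaaaa => aaabaaaa => aaaaaa
  | aab
  | bbab => bab => ab
  | baaaaaa => aaaaaa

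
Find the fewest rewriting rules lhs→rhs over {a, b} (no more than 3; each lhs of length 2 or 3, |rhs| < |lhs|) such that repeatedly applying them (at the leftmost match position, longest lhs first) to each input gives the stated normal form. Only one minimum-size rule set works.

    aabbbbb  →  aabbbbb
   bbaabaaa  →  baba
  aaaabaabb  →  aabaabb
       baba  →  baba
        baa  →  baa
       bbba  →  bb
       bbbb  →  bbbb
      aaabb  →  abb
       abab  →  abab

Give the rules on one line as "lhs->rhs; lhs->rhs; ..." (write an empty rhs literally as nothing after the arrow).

  | aabbbbb
  | bbaabaaa => babaaa => baba
  | aaaabaabb => aabaabb
  | baba

aaa->a; bba->b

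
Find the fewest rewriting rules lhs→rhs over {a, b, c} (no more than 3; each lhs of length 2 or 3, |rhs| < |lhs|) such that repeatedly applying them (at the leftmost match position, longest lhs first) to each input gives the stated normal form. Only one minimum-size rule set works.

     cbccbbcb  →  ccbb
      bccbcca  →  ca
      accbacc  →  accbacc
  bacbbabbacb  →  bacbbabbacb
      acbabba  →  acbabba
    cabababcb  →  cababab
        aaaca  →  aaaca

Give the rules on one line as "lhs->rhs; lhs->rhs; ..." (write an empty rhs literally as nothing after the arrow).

  | cbccbbcb => ccbbcb => ccbb
  | bccbcca => cbcca => cca => ca
  | accbacc
  | bacbbabbacb

bc->; cca->ca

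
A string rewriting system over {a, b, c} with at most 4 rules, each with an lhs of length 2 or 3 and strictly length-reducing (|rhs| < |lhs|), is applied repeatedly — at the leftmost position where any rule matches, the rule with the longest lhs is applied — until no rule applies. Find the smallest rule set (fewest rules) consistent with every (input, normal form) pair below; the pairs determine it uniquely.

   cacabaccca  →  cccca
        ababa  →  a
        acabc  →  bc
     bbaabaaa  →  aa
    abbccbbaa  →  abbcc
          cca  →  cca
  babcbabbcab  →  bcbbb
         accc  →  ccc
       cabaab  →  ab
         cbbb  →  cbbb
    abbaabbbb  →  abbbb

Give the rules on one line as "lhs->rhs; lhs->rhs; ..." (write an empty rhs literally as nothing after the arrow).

ac->c; ba->; cab->b

  | cacabaccca => ccabaccca => cbaccca => cccca
  | ababa => aba => a
  | acabc => cabc => bc
  | bbaabaaa => babaaa => baaa => aa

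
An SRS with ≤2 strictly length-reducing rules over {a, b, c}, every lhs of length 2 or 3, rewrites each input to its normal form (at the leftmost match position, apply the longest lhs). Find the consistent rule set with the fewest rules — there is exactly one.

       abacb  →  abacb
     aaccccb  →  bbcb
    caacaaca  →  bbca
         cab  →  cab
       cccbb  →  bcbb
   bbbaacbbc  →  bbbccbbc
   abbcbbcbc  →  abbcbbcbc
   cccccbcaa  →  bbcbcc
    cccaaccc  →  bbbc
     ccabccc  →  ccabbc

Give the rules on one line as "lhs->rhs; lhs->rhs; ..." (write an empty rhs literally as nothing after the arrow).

aa->c; ccc->bc

  | abacb
  | aaccccb => cccccb => bcccb => bbcb
  | caacaaca => cccaaca => bcaaca => bccca => bbca
  | cab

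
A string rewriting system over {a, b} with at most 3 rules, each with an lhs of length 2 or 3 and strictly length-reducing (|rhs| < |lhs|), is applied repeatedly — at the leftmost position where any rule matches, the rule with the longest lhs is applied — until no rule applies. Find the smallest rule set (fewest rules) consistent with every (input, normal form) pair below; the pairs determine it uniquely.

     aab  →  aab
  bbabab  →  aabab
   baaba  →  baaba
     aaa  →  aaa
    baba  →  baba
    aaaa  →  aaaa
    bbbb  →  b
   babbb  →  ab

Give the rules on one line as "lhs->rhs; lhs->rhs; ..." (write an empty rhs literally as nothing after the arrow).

abb->b; bb->a

  | aab
  | bbabab => aabab
  | baaba
  | aaa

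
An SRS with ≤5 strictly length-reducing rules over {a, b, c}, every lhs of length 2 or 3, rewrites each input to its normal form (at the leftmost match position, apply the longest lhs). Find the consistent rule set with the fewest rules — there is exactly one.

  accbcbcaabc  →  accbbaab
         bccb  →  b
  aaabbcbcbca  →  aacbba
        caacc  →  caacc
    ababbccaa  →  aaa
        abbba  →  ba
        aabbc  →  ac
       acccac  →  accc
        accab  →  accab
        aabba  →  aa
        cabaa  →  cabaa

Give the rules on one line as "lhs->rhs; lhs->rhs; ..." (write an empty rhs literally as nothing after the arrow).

  | accbcbcaabc => accbbcaabc => accbbaabc => accbbaab
  | bccb => b
  | aaabbcbcbca => aacbcbca => aacbbca => aacbba
  | caacc

abb->; bc->b; bcc->; cac->c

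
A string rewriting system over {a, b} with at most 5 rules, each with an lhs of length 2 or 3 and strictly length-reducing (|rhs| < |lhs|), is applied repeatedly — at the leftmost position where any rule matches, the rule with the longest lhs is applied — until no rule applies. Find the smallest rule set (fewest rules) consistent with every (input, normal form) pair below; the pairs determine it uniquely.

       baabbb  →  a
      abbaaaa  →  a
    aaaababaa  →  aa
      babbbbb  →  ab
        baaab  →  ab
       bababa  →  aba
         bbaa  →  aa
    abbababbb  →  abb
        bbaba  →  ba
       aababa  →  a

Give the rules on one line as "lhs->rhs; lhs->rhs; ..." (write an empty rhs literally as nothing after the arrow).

  | baabbb => aabbb => aaa => a
  | abbaaaa => abaaaa => aaaaa => aaa => a
  | aaaababaa => aababaa => aaaa => aa
  | babbbbb => bbbb => ab

aaa->a; baa->aa; bab->; bbb->a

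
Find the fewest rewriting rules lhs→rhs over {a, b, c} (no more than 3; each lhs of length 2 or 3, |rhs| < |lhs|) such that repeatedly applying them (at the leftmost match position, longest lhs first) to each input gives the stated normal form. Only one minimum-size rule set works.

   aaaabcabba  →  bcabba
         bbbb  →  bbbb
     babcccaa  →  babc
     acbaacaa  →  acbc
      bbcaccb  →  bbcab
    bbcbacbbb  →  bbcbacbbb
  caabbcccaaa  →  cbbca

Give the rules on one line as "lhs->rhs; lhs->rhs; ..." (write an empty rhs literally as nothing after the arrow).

aa->; cc->

  | aaaabcabba => aabcabba => bcabba
  | bbbb
  | babcccaa => babcaa => babc
  | acbaacaa => acbcaa => acbc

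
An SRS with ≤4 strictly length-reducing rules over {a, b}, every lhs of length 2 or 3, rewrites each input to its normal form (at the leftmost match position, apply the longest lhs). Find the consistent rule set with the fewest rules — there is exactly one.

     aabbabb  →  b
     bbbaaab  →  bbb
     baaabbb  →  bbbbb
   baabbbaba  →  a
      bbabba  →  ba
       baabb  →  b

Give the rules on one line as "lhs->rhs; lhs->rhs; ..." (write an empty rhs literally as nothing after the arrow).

  | aabbabb => ababb => abb => b
  | bbbaaab => baaab => bbb
  | baaabbb => bbbbb
  | baabbbaba => babbaba => bbaba => aba => a

aaa->b; ab->; bba->a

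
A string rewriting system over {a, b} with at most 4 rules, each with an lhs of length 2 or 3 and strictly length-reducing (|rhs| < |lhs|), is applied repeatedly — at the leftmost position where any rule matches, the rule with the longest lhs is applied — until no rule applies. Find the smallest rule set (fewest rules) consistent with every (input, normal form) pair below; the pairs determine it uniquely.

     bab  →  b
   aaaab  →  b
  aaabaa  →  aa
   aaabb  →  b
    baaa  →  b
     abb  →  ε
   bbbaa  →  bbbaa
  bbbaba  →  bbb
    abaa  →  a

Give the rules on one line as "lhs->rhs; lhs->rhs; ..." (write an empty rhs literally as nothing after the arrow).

  | bab => b
  | aaaab => abab => b
  | aaabaa => abbaa => aa
  | aaabb => abbb => b

aaa->ab; ab->; aba->; abb->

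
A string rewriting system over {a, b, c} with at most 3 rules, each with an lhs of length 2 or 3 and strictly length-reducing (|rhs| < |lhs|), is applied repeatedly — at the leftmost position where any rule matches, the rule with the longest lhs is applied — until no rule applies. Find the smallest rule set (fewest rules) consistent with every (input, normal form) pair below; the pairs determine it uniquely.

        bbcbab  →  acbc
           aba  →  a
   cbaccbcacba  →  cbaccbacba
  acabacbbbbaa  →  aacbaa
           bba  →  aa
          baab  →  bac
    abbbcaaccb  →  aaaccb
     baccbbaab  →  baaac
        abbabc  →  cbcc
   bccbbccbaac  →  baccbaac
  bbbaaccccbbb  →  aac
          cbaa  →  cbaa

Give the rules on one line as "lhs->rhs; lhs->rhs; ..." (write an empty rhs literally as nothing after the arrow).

  | bbcbab => acbab => acbc
  | aba => ca => a
  | cbaccbcacba => cbaccbacba
  | acabacbbbbaa => aabacbbbbaa => acacbbbbaa => aacbbbbaa => aacabbaa => aaabbaa => aacbaa

ab->c; bb->a; ca->a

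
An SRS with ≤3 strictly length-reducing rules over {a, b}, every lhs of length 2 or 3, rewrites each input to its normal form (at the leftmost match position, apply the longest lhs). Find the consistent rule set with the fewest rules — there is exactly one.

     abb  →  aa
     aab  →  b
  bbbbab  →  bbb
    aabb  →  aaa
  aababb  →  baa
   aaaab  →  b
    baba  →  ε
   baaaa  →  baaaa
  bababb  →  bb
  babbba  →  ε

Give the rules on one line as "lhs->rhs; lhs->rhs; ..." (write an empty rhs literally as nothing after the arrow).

ab->b; abb->aa; bba->

  | abb => aa
  | aab => ab => b
  | bbbbab => bbb
  | aabb => aaa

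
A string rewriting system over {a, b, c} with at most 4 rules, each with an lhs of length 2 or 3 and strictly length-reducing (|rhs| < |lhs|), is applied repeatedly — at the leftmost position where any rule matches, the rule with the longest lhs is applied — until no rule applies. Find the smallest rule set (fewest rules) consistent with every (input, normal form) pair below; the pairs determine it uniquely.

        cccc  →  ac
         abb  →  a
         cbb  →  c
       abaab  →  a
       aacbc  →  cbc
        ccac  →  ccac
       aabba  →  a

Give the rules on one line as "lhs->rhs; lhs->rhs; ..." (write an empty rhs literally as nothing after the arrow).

aa->; bb->; ccc->a

  | cccc => ac
  | abb => a
  | cbb => c
  | abaab => abb => a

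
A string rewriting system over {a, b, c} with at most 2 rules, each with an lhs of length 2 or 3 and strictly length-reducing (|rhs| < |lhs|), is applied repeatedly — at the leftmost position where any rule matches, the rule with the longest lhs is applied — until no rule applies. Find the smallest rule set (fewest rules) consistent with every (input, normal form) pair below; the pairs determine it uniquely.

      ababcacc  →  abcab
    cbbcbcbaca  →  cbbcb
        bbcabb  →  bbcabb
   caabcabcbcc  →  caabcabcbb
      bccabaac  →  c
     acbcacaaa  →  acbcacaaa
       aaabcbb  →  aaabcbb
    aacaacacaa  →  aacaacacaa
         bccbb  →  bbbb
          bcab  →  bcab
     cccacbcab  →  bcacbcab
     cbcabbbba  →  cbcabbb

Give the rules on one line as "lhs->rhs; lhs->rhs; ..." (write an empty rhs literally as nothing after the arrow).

ba->; cc->b

  | ababcacc => abcacc => abcab
  | cbbcbcbaca => cbbcbcca => cbbcbba => cbbcb
  | bbcabb
  | caabcabcbcc => caabcabcbb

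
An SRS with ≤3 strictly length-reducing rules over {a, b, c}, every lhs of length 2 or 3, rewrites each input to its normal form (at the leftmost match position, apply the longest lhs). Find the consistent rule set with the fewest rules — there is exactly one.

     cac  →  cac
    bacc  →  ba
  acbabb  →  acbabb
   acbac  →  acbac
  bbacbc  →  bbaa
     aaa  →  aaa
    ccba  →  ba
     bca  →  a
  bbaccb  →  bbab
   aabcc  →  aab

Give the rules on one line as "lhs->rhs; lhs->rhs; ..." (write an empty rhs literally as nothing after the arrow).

  | cac
  | bacc => ba
  | acbabb
  | acbac

bca->a; cbc->a; cc->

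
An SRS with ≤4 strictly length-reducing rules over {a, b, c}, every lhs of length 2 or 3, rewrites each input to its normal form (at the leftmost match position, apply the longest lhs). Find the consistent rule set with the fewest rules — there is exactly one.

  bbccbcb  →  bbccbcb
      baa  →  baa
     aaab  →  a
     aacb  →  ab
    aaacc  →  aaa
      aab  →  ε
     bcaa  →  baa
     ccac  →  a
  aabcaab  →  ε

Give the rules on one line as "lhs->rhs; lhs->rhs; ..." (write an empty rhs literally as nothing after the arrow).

aab->; ac->a; acb->b; ca->a

  | bbccbcb
  | baa
  | aaab => a
  | aacb => ab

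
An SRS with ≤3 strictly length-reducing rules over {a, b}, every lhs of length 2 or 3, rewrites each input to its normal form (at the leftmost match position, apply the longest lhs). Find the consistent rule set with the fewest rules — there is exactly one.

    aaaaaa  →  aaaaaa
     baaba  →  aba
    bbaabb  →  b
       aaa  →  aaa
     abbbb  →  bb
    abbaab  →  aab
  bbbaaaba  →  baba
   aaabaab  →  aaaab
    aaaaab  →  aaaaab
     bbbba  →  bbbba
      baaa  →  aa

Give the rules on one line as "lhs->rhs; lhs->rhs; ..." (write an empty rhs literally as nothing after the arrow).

abb->; baa->a

  | aaaaaa
  | baaba => aba
  | bbaabb => babb => b
  | aaa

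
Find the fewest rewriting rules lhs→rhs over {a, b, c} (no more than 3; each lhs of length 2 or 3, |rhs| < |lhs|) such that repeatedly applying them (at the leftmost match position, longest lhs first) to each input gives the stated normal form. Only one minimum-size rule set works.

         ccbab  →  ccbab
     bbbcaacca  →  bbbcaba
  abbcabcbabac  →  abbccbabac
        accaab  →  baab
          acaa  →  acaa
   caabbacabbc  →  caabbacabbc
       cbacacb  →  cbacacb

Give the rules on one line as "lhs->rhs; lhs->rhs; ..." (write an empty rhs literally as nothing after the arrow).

abc->c; acc->b

  | ccbab
  | bbbcaacca => bbbcaba
  | abbcabcbabac => abbccbabac
  | accaab => baab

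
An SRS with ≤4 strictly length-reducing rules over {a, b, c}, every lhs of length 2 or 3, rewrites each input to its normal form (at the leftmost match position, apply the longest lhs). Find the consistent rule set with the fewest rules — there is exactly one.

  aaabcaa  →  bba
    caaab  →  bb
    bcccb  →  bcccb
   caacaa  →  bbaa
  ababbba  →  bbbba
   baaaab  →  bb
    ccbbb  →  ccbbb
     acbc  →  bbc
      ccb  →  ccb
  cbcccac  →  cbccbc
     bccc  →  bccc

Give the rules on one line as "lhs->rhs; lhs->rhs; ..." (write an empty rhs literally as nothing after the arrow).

  | aaabcaa => aabcaa => abcaa => bcaa => bba
  | caaab => baab => bab => bb
  | bcccb
  | caacaa => bacaa => bbaa

ab->b; ac->b; ca->b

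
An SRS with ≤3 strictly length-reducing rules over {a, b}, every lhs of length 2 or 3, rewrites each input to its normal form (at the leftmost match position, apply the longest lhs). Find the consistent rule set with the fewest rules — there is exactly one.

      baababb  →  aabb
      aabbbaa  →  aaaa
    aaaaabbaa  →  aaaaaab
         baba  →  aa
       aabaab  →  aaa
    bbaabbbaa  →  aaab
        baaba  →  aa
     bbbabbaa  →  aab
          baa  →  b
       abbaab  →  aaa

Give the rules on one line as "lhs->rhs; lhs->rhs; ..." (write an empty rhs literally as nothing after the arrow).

  | baababb => bababb => aabb
  | aabbbaa => aababa => aaaa
  | aaaaabbaa => aaaaaaba => aaaaaab
  | baba => aa

ba->b; bab->a; bba->ab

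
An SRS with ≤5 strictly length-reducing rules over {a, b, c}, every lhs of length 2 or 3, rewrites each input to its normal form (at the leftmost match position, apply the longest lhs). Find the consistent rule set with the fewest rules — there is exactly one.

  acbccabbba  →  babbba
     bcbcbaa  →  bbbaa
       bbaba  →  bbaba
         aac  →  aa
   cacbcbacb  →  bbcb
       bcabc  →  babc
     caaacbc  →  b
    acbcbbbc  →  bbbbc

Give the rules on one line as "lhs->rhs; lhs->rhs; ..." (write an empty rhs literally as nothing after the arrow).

ac->a; acb->cb; ca->a; cbc->b

  | acbccabbba => cbccabbba => bcabbba => babbba
  | bcbcbaa => bbbaa
  | bbaba
  | aac => aa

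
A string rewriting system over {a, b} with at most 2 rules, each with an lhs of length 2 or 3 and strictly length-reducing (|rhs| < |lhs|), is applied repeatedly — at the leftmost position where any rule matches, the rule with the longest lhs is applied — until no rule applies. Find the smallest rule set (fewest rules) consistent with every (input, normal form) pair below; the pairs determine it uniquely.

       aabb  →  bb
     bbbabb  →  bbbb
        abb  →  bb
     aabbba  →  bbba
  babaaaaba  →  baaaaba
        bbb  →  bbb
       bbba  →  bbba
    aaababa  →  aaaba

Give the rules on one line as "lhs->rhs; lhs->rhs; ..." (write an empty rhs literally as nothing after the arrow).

abb->bb; bab->b

  | aabb => abb => bb
  | bbbabb => bbbb
  | abb => bb
  | aabbba => abbba => bbba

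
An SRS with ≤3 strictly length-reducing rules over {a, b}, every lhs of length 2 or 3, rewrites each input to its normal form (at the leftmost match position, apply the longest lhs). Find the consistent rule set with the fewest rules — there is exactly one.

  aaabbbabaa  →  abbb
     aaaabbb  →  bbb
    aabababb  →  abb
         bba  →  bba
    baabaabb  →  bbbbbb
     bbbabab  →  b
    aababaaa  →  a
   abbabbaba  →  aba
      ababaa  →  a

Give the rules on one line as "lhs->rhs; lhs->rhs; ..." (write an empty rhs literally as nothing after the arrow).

aa->; baa->bb; bab->

  | aaabbbabaa => abbbabaa => abbaa => abbb
  | aaaabbb => aabbb => bbb
  | aabababb => bababb => abb
  | bba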